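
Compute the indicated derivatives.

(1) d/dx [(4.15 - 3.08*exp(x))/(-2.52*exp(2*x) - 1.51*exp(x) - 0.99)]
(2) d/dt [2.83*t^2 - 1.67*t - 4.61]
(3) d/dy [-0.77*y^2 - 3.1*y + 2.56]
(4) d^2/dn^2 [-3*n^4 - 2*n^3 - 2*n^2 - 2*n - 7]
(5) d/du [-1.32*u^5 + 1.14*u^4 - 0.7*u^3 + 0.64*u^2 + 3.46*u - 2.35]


(1) = (-7.7616*exp(2*x) + 20.916*exp(x) + 9.3157)*exp(x)/(6.3504*exp(4*x) + 7.6104*exp(3*x) + 7.2697*exp(2*x) + 2.9898*exp(x) + 0.9801)
(2) = 5.66*t - 1.67
(3) = -1.54*y - 3.1
(4) = -36*n^2 - 12*n - 4
(5) = -6.6*u^4 + 4.56*u^3 - 2.1*u^2 + 1.28*u + 3.46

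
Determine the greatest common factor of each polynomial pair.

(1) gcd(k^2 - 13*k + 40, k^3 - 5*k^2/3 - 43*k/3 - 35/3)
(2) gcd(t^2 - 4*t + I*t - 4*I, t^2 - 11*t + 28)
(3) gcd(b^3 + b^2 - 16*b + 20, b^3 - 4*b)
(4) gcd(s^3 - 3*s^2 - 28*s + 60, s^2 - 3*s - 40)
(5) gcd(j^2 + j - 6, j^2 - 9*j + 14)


(1) = gcd((k - 8)*(k - 5), (k - 5)*(k + 1)*(k + 7/3)) = k - 5
(2) = t - 4
(3) = b - 2
(4) = s + 5
(5) = j - 2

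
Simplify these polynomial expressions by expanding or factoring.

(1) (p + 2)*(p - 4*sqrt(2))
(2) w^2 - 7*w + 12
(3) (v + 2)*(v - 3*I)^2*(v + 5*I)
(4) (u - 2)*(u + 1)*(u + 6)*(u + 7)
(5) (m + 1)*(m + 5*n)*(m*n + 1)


(1) = p^2 - 4*sqrt(2)*p + 2*p - 8*sqrt(2)
(2) = (w - 4)*(w - 3)
(3) = v^4 + 2*v^3 - I*v^3 + 21*v^2 - 2*I*v^2 + 42*v - 45*I*v - 90*I
(4) = u^4 + 12*u^3 + 27*u^2 - 68*u - 84
(5) = m^3*n + 5*m^2*n^2 + m^2*n + m^2 + 5*m*n^2 + 5*m*n + m + 5*n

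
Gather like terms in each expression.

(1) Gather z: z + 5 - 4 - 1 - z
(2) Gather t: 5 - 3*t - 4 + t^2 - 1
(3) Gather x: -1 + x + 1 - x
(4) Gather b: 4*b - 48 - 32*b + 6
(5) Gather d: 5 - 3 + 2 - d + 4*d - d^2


(1) = 0
(2) = t^2 - 3*t
(3) = 0
(4) = -28*b - 42
(5) = -d^2 + 3*d + 4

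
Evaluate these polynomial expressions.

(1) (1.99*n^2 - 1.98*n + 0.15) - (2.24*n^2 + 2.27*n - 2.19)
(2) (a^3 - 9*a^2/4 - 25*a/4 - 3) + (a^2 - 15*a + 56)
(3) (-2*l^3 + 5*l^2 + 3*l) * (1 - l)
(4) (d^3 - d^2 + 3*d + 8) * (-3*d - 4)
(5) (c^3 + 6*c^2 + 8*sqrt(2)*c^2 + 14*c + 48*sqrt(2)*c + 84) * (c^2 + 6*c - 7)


(1) = -0.25*n^2 - 4.25*n + 2.34
(2) = a^3 - 5*a^2/4 - 85*a/4 + 53
(3) = 2*l^4 - 7*l^3 + 2*l^2 + 3*l
(4) = -3*d^4 - d^3 - 5*d^2 - 36*d - 32
(5) = c^5 + 8*sqrt(2)*c^4 + 12*c^4 + 43*c^3 + 96*sqrt(2)*c^3 + 126*c^2 + 232*sqrt(2)*c^2 - 336*sqrt(2)*c + 406*c - 588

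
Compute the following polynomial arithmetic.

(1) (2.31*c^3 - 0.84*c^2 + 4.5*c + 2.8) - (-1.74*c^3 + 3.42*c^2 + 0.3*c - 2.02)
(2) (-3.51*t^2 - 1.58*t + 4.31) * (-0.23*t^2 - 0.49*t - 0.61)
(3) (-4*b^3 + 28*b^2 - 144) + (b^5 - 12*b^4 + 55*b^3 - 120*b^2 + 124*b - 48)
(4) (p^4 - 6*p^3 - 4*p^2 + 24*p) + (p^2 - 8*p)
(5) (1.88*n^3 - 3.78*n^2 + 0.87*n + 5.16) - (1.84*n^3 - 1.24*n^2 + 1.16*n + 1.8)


(1) = 4.05*c^3 - 4.26*c^2 + 4.2*c + 4.82
(2) = 0.8073*t^4 + 2.0833*t^3 + 1.924*t^2 - 1.1481*t - 2.6291
(3) = b^5 - 12*b^4 + 51*b^3 - 92*b^2 + 124*b - 192
(4) = p^4 - 6*p^3 - 3*p^2 + 16*p
(5) = 0.04*n^3 - 2.54*n^2 - 0.29*n + 3.36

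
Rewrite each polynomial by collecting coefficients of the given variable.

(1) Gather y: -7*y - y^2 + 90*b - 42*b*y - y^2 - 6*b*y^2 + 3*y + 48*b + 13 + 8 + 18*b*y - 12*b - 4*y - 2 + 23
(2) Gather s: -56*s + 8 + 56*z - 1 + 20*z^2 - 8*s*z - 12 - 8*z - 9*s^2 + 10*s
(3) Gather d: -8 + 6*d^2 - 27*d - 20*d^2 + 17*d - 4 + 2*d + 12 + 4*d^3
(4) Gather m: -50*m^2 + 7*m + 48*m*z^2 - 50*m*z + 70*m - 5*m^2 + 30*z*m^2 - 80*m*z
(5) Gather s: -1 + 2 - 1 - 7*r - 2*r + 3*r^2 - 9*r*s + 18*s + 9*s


(1) = 126*b + y^2*(-6*b - 2) + y*(-24*b - 8) + 42
(2) = -9*s^2 + s*(-8*z - 46) + 20*z^2 + 48*z - 5
(3) = 4*d^3 - 14*d^2 - 8*d
(4) = m^2*(30*z - 55) + m*(48*z^2 - 130*z + 77)
(5) = 3*r^2 - 9*r + s*(27 - 9*r)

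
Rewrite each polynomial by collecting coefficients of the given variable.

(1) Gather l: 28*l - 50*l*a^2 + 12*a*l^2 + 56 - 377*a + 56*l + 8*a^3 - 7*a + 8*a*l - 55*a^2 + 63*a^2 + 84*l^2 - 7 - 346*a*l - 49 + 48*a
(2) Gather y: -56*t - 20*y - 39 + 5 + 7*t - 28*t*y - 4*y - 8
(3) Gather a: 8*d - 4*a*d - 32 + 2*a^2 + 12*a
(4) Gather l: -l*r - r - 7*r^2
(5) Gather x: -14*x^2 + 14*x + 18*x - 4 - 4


(1) = 8*a^3 + 8*a^2 - 336*a + l^2*(12*a + 84) + l*(-50*a^2 - 338*a + 84)
(2) = -49*t + y*(-28*t - 24) - 42
(3) = 2*a^2 + a*(12 - 4*d) + 8*d - 32
(4) = -l*r - 7*r^2 - r
(5) = -14*x^2 + 32*x - 8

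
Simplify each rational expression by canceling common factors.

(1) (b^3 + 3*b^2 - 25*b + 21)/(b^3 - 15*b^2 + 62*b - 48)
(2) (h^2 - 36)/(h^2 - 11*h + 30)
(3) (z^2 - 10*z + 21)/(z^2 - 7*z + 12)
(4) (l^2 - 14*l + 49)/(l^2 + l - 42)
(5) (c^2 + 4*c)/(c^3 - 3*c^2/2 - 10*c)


(1) = (b^2 + 4*b - 21)/(b^2 - 14*b + 48)
(2) = (h + 6)/(h - 5)
(3) = (z - 7)/(z - 4)
(4) = (l^2 - 14*l + 49)/(l^2 + l - 42)
(5) = (2*c + 8)/(2*c^2 - 3*c - 20)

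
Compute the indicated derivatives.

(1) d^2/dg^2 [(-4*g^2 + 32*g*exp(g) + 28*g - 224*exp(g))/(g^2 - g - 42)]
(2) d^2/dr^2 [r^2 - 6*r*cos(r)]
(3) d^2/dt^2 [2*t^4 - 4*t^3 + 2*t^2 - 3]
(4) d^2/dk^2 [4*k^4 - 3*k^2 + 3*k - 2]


(1) = 16*(2*g^2*exp(g) + 20*g*exp(g) + 52*exp(g) + 3)/(g^3 + 18*g^2 + 108*g + 216)
(2) = 6*r*cos(r) + 12*sin(r) + 2
(3) = 24*t^2 - 24*t + 4
(4) = 48*k^2 - 6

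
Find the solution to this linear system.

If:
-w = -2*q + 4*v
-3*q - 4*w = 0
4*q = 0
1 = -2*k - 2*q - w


Then:
k = -1/2
q = 0
v = 0
w = 0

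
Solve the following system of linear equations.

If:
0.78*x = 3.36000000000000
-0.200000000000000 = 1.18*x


Then:
No Solution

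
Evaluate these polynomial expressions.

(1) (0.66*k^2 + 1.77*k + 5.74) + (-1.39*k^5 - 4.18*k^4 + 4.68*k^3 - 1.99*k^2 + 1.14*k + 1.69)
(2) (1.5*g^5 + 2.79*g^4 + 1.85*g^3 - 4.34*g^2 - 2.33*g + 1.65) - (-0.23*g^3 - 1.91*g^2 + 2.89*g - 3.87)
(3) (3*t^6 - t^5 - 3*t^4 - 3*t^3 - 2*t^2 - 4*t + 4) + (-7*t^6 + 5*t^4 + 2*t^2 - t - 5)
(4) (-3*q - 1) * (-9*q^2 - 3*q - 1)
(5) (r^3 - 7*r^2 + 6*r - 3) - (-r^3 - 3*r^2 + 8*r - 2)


(1) = -1.39*k^5 - 4.18*k^4 + 4.68*k^3 - 1.33*k^2 + 2.91*k + 7.43
(2) = 1.5*g^5 + 2.79*g^4 + 2.08*g^3 - 2.43*g^2 - 5.22*g + 5.52
(3) = -4*t^6 - t^5 + 2*t^4 - 3*t^3 - 5*t - 1
(4) = 27*q^3 + 18*q^2 + 6*q + 1
(5) = 2*r^3 - 4*r^2 - 2*r - 1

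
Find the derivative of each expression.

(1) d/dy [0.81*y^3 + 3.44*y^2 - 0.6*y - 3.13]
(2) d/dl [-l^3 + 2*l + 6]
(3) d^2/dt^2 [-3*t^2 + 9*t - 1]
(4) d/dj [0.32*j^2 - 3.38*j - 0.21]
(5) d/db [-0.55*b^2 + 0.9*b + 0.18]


(1) = 2.43*y^2 + 6.88*y - 0.6
(2) = 2 - 3*l^2
(3) = -6
(4) = 0.64*j - 3.38
(5) = 0.9 - 1.1*b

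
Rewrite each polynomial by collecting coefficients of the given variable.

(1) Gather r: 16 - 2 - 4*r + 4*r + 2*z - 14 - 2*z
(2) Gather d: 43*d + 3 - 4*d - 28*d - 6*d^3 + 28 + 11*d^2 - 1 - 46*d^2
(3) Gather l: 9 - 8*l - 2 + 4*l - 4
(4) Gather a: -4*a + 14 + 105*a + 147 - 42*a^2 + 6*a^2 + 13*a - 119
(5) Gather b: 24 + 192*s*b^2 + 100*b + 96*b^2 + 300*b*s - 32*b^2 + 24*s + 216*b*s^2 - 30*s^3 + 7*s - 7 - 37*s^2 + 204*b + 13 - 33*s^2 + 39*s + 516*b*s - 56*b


(1) = 0
(2) = -6*d^3 - 35*d^2 + 11*d + 30
(3) = 3 - 4*l
(4) = -36*a^2 + 114*a + 42
(5) = b^2*(192*s + 64) + b*(216*s^2 + 816*s + 248) - 30*s^3 - 70*s^2 + 70*s + 30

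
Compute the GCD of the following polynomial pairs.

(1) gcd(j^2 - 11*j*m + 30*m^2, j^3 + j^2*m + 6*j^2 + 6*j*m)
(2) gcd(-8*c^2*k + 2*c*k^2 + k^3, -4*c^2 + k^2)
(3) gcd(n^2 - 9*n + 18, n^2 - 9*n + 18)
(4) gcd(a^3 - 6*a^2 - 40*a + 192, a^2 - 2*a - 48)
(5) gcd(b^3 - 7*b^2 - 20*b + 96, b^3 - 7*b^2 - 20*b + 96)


(1) = 1
(2) = gcd(k*(-2*c + k)*(4*c + k), (-2*c + k)*(2*c + k)) = 2*c - k
(3) = n^2 - 9*n + 18
(4) = gcd((a - 8)*(a - 4)*(a + 6), (a - 8)*(a + 6)) = a^2 - 2*a - 48
(5) = b^3 - 7*b^2 - 20*b + 96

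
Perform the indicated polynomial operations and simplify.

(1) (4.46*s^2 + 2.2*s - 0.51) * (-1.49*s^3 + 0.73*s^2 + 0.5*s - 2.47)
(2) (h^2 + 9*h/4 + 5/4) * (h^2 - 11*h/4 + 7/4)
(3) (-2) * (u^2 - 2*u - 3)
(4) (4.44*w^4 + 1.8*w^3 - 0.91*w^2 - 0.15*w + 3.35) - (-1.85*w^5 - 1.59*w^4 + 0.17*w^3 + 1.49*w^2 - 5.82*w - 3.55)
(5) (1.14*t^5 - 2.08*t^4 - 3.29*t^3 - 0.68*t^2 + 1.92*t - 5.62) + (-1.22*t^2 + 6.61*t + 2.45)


(1) = -6.6454*s^5 - 0.0222*s^4 + 4.5959*s^3 - 10.2885*s^2 - 5.689*s + 1.2597
(2) = h^4 - h^3/2 - 51*h^2/16 + h/2 + 35/16
(3) = -2*u^2 + 4*u + 6
(4) = 1.85*w^5 + 6.03*w^4 + 1.63*w^3 - 2.4*w^2 + 5.67*w + 6.9
(5) = 1.14*t^5 - 2.08*t^4 - 3.29*t^3 - 1.9*t^2 + 8.53*t - 3.17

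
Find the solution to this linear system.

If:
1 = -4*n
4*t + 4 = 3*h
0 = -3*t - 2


Then:
h = 4/9
n = -1/4
t = -2/3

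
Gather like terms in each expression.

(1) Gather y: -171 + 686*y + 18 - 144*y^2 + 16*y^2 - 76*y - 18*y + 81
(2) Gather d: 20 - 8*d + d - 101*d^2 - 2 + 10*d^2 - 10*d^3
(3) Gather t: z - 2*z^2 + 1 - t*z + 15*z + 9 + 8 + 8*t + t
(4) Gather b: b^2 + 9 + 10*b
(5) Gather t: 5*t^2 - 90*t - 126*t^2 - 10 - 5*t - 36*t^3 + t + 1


(1) = -128*y^2 + 592*y - 72
(2) = -10*d^3 - 91*d^2 - 7*d + 18
(3) = t*(9 - z) - 2*z^2 + 16*z + 18
(4) = b^2 + 10*b + 9
(5) = -36*t^3 - 121*t^2 - 94*t - 9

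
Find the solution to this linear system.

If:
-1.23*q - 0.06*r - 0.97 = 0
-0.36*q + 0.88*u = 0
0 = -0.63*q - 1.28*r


Then:
q = -0.81
r = 0.40
u = -0.33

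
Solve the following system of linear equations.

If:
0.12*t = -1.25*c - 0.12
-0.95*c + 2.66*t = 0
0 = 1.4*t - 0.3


Then:
No Solution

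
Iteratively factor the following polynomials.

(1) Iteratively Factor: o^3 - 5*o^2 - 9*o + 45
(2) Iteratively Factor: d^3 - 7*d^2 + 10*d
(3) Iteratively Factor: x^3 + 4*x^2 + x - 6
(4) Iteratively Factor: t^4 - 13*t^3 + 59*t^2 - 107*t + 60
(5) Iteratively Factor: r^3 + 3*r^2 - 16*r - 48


(1) = (o - 5)*(o^2 - 9) = (o - 5)*(o - 3)*(o + 3)
(2) = (d - 2)*(d^2 - 5*d) = d*(d - 2)*(d - 5)
(3) = (x - 1)*(x^2 + 5*x + 6) = (x - 1)*(x + 2)*(x + 3)
(4) = (t - 4)*(t^3 - 9*t^2 + 23*t - 15) = (t - 5)*(t - 4)*(t^2 - 4*t + 3) = (t - 5)*(t - 4)*(t - 1)*(t - 3)
(5) = (r - 4)*(r^2 + 7*r + 12) = (r - 4)*(r + 4)*(r + 3)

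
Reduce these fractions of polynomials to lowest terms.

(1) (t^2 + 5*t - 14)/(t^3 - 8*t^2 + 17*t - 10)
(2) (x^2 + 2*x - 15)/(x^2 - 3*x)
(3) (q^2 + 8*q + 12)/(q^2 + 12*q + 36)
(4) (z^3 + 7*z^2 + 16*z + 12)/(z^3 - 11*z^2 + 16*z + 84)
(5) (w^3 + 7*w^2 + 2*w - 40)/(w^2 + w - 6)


(1) = (t + 7)/(t^2 - 6*t + 5)
(2) = (x + 5)/x
(3) = (q + 2)/(q + 6)
(4) = (z^2 + 5*z + 6)/(z^2 - 13*z + 42)
(5) = (w^2 + 9*w + 20)/(w + 3)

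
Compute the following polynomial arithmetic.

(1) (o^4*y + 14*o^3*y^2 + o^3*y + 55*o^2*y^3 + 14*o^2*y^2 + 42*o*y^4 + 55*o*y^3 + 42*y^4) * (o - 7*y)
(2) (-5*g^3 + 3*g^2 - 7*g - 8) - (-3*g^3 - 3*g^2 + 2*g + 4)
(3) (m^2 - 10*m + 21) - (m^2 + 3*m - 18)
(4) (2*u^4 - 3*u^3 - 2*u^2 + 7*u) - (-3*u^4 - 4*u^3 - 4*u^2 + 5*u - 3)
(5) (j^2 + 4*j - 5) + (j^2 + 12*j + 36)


(1) = o^5*y + 7*o^4*y^2 + o^4*y - 43*o^3*y^3 + 7*o^3*y^2 - 343*o^2*y^4 - 43*o^2*y^3 - 294*o*y^5 - 343*o*y^4 - 294*y^5
(2) = -2*g^3 + 6*g^2 - 9*g - 12
(3) = 39 - 13*m
(4) = 5*u^4 + u^3 + 2*u^2 + 2*u + 3
(5) = 2*j^2 + 16*j + 31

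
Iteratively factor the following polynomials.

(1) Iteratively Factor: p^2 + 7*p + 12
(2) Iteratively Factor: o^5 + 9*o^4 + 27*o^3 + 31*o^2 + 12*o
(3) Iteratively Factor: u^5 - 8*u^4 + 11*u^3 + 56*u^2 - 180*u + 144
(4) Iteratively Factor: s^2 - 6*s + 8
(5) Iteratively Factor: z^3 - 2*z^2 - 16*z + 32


(1) = (p + 3)*(p + 4)
(2) = (o + 3)*(o^4 + 6*o^3 + 9*o^2 + 4*o) = (o + 3)*(o + 4)*(o^3 + 2*o^2 + o) = o*(o + 3)*(o + 4)*(o^2 + 2*o + 1) = o*(o + 1)*(o + 3)*(o + 4)*(o + 1)
(3) = (u - 3)*(u^4 - 5*u^3 - 4*u^2 + 44*u - 48) = (u - 4)*(u - 3)*(u^3 - u^2 - 8*u + 12) = (u - 4)*(u - 3)*(u - 2)*(u^2 + u - 6) = (u - 4)*(u - 3)*(u - 2)*(u + 3)*(u - 2)
(4) = (s - 2)*(s - 4)
(5) = (z - 4)*(z^2 + 2*z - 8) = (z - 4)*(z - 2)*(z + 4)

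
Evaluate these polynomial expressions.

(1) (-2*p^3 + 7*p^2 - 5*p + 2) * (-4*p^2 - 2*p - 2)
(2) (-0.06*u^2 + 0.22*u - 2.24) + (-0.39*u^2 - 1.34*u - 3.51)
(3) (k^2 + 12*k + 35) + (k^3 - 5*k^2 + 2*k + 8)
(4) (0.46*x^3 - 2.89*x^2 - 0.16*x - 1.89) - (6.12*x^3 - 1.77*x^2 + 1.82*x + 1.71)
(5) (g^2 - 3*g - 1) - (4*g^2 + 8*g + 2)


(1) = 8*p^5 - 24*p^4 + 10*p^3 - 12*p^2 + 6*p - 4
(2) = -0.45*u^2 - 1.12*u - 5.75
(3) = k^3 - 4*k^2 + 14*k + 43
(4) = -5.66*x^3 - 1.12*x^2 - 1.98*x - 3.6
(5) = -3*g^2 - 11*g - 3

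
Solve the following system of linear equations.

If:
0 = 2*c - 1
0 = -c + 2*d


Then:
c = 1/2
d = 1/4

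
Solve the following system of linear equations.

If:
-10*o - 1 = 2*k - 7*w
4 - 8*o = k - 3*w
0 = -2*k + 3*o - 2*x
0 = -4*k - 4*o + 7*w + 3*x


Then:
k = 703/281
o = 308/281
w = 681/281
x = -241/281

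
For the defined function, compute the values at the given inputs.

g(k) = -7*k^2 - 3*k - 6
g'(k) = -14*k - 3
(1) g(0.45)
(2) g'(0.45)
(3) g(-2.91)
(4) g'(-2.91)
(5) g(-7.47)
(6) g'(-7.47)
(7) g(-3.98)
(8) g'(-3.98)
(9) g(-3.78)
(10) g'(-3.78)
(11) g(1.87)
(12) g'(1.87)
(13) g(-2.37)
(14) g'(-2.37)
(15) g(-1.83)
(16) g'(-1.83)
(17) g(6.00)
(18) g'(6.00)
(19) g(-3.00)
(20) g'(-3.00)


(1) = -8.77
(2) = -9.30
(3) = -56.55
(4) = 37.74
(5) = -374.20
(6) = 101.58
(7) = -104.94
(8) = 52.72
(9) = -94.68
(10) = 49.92
(11) = -36.09
(12) = -29.18
(13) = -38.21
(14) = 30.18
(15) = -23.95
(16) = 22.62
(17) = -276.00
(18) = -87.00
(19) = -60.00
(20) = 39.00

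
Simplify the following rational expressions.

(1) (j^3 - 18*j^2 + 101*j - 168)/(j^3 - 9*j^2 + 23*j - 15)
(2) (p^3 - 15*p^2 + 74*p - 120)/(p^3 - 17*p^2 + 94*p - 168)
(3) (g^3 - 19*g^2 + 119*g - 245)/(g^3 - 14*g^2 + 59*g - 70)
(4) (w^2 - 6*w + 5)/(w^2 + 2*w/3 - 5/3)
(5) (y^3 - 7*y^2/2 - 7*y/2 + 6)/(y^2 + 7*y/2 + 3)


(1) = (j^2 - 15*j + 56)/(j^2 - 6*j + 5)
(2) = (p - 5)/(p - 7)
(3) = (g - 7)/(g - 2)
(4) = (3*w - 15)/(3*w + 5)
(5) = (y^2 - 5*y + 4)/(y + 2)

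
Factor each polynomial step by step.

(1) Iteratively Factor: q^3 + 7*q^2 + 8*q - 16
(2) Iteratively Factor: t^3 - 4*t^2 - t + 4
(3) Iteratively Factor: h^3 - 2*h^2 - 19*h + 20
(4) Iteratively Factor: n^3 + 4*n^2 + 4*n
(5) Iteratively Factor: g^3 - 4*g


(1) = (q + 4)*(q^2 + 3*q - 4) = (q - 1)*(q + 4)*(q + 4)
(2) = (t - 4)*(t^2 - 1) = (t - 4)*(t + 1)*(t - 1)
(3) = (h + 4)*(h^2 - 6*h + 5) = (h - 1)*(h + 4)*(h - 5)
(4) = (n)*(n^2 + 4*n + 4) = n*(n + 2)*(n + 2)
(5) = (g - 2)*(g^2 + 2*g) = g*(g - 2)*(g + 2)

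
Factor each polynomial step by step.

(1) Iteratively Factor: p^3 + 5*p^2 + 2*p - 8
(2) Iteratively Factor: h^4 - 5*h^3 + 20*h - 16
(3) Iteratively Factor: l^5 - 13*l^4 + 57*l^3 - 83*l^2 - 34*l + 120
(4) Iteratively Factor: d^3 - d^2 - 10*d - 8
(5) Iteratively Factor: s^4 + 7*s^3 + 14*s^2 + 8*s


(1) = (p + 4)*(p^2 + p - 2) = (p - 1)*(p + 4)*(p + 2)
(2) = (h - 4)*(h^3 - h^2 - 4*h + 4) = (h - 4)*(h - 2)*(h^2 + h - 2) = (h - 4)*(h - 2)*(h - 1)*(h + 2)
(3) = (l + 1)*(l^4 - 14*l^3 + 71*l^2 - 154*l + 120) = (l - 3)*(l + 1)*(l^3 - 11*l^2 + 38*l - 40) = (l - 3)*(l - 2)*(l + 1)*(l^2 - 9*l + 20) = (l - 4)*(l - 3)*(l - 2)*(l + 1)*(l - 5)
(4) = (d + 1)*(d^2 - 2*d - 8) = (d + 1)*(d + 2)*(d - 4)
(5) = (s + 1)*(s^3 + 6*s^2 + 8*s) = (s + 1)*(s + 2)*(s^2 + 4*s) = s*(s + 1)*(s + 2)*(s + 4)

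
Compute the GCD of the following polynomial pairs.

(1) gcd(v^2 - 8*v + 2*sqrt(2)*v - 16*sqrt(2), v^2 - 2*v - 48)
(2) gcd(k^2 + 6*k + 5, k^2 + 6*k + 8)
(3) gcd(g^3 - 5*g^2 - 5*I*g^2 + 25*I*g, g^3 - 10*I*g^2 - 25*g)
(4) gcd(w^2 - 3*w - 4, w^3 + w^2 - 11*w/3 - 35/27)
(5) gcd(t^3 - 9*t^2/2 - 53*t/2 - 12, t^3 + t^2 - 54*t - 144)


(1) = v - 8
(2) = gcd((k + 1)*(k + 5), (k + 2)*(k + 4)) = 1
(3) = g^2 - 5*I*g
(4) = gcd((w - 4)*(w + 1), (w - 5/3)*(w + 1/3)*(w + 7/3)) = 1
(5) = t^2 - 5*t - 24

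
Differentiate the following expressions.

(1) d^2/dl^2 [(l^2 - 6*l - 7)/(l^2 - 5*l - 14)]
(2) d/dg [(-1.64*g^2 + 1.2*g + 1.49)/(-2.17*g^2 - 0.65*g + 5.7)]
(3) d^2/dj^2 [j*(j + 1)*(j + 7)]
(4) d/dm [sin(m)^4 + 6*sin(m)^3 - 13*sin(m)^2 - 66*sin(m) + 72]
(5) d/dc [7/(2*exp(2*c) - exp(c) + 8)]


(1) = -2/(l^3 + 6*l^2 + 12*l + 8)
(2) = (3.67*g^2 - 12.2294*g + 7.8085)/(4.7089*g^4 + 2.821*g^3 - 24.3155*g^2 - 7.41*g + 32.49)
(3) = 6*j + 16
(4) = 2*(2*sin(m)^3 + 9*sin(m)^2 - 13*sin(m) - 33)*cos(m)
(5) = (7 - 28*exp(c))*exp(c)/(2*exp(2*c) - exp(c) + 8)^2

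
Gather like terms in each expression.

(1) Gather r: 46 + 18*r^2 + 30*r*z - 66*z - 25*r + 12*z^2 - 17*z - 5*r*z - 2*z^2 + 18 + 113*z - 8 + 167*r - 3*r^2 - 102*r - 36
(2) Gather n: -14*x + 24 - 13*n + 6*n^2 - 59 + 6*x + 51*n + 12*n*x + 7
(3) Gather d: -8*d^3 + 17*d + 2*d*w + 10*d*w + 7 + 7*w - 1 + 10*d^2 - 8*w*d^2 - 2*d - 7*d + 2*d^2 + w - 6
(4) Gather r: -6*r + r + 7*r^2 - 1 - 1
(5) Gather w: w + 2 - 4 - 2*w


(1) = 15*r^2 + r*(25*z + 40) + 10*z^2 + 30*z + 20
(2) = 6*n^2 + n*(12*x + 38) - 8*x - 28
(3) = -8*d^3 + d^2*(12 - 8*w) + d*(12*w + 8) + 8*w
(4) = 7*r^2 - 5*r - 2
(5) = -w - 2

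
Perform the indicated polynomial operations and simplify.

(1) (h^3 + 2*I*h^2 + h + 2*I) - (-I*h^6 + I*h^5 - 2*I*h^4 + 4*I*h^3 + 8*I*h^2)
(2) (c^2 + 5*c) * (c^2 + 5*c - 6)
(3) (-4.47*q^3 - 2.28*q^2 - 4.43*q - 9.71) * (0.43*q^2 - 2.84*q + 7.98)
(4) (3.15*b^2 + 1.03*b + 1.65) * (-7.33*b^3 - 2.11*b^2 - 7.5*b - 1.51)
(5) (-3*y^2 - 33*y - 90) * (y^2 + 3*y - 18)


(1) = I*h^6 - I*h^5 + 2*I*h^4 + h^3 - 4*I*h^3 - 6*I*h^2 + h + 2*I
(2) = c^4 + 10*c^3 + 19*c^2 - 30*c
(3) = -1.9221*q^5 + 11.7144*q^4 - 31.1003*q^3 - 9.7885*q^2 - 7.775*q - 77.4858
(4) = -23.0895*b^5 - 14.1964*b^4 - 37.8928*b^3 - 15.963*b^2 - 13.9303*b - 2.4915
(5) = -3*y^4 - 42*y^3 - 135*y^2 + 324*y + 1620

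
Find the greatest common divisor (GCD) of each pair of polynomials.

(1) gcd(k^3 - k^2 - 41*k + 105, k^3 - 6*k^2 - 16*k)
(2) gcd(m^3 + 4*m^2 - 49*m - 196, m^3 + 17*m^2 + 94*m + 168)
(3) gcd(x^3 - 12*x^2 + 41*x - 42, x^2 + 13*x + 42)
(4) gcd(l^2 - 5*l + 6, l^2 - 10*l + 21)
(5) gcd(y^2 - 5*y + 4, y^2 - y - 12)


(1) = gcd((k - 5)*(k - 3)*(k + 7), k*(k - 8)*(k + 2)) = 1
(2) = gcd((m - 7)*(m + 4)*(m + 7), (m + 4)*(m + 6)*(m + 7)) = m^2 + 11*m + 28
(3) = 1
(4) = l - 3
(5) = y - 4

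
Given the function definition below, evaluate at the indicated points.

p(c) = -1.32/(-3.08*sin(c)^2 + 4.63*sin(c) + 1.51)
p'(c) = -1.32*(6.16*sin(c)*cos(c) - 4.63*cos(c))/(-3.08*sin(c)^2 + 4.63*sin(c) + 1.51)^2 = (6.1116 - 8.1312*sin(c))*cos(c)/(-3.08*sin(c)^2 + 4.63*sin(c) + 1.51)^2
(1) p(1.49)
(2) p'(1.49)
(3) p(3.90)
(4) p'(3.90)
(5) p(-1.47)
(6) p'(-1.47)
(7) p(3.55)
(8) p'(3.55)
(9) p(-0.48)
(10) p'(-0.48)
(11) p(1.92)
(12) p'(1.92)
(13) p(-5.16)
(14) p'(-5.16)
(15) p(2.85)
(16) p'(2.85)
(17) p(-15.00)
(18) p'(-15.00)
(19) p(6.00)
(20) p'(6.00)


(1) = -0.43
(2) = -0.02
(3) = 0.42
(4) = -0.87
(5) = 0.21
(6) = 0.04
(7) = 1.62
(8) = -12.92
(9) = 1.03
(10) = 5.30
(11) = -0.42
(12) = 0.05
(13) = -0.41
(14) = -0.05
(15) = -0.51
(16) = -0.54
(17) = 0.47
(18) = -1.10
(19) = 54.64
(20) = 13792.16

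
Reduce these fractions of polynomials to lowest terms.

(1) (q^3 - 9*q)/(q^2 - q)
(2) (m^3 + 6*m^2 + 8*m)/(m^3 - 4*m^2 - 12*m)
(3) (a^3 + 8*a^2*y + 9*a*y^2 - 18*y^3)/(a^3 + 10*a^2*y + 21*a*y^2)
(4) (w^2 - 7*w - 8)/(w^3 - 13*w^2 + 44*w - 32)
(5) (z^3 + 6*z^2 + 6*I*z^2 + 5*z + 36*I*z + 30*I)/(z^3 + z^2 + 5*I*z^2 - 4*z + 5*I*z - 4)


(1) = (q^2 - 9)/(q - 1)
(2) = (m + 4)/(m - 6)
(3) = (a^2 + 5*a*y - 6*y^2)/(a^2 + 7*a*y)
(4) = (w + 1)/(w^2 - 5*w + 4)
(5) = (z^2 + z*(5 + 6*I) + 30*I)/(z^2 + 5*I*z - 4)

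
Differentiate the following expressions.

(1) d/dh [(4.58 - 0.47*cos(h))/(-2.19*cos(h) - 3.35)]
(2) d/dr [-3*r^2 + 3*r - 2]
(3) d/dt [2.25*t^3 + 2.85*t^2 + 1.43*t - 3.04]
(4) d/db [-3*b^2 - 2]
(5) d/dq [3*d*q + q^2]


(1) = -11.6047*sin(h)/(2.19*cos(h) + 3.35)^2
(2) = 3 - 6*r
(3) = 6.75*t^2 + 5.7*t + 1.43
(4) = -6*b
(5) = 3*d + 2*q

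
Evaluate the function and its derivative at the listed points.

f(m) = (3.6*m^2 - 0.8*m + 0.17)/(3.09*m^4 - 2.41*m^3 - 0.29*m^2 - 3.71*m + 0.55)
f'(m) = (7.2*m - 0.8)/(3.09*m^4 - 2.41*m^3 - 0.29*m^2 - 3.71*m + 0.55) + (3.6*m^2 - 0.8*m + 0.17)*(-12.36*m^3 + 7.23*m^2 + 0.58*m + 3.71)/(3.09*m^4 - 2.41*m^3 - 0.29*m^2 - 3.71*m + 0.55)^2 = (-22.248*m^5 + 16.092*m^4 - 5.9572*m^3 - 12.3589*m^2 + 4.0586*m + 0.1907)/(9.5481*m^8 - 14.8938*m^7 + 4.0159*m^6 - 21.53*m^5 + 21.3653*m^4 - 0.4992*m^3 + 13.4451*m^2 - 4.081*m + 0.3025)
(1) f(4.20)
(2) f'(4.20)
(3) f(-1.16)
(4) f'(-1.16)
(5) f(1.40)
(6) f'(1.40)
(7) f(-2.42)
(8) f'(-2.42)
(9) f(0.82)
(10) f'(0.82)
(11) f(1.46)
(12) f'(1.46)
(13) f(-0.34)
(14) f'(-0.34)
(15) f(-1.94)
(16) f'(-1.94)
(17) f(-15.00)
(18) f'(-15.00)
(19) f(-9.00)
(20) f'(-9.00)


(1) = 0.08
(2) = -0.04
(3) = 0.43
(4) = 0.34
(5) = 135.38
(6) = -45484.98
(7) = 0.16
(8) = 0.11
(9) = -0.74
(10) = -1.32
(11) = 6.33
(12) = -101.73
(13) = 0.45
(14) = -0.56
(15) = 0.22
(16) = 0.18
(17) = 0.00
(18) = 0.00
(19) = 0.01
(20) = 0.00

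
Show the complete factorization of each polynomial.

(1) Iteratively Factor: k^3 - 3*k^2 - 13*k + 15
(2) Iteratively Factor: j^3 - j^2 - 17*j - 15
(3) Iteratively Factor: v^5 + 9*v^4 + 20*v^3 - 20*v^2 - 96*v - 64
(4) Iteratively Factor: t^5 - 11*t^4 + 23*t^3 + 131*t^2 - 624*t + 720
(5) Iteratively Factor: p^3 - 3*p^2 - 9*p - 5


(1) = (k - 5)*(k^2 + 2*k - 3) = (k - 5)*(k - 1)*(k + 3)
(2) = (j - 5)*(j^2 + 4*j + 3) = (j - 5)*(j + 1)*(j + 3)
(3) = (v + 2)*(v^4 + 7*v^3 + 6*v^2 - 32*v - 32) = (v + 2)*(v + 4)*(v^3 + 3*v^2 - 6*v - 8) = (v - 2)*(v + 2)*(v + 4)*(v^2 + 5*v + 4) = (v - 2)*(v + 1)*(v + 2)*(v + 4)*(v + 4)
(4) = (t - 3)*(t^4 - 8*t^3 - t^2 + 128*t - 240) = (t - 3)*(t + 4)*(t^3 - 12*t^2 + 47*t - 60) = (t - 4)*(t - 3)*(t + 4)*(t^2 - 8*t + 15) = (t - 4)*(t - 3)^2*(t + 4)*(t - 5)
(5) = (p - 5)*(p^2 + 2*p + 1) = (p - 5)*(p + 1)*(p + 1)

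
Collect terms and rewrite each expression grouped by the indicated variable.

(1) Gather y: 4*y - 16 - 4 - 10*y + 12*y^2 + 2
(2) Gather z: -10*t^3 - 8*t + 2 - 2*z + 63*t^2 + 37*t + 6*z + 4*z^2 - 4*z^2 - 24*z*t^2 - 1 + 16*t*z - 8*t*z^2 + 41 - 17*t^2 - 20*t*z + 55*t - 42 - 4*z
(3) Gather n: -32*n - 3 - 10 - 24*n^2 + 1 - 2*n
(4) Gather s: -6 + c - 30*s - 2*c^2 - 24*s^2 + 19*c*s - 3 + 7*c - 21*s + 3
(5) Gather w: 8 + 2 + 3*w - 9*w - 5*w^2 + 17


(1) = 12*y^2 - 6*y - 18
(2) = -10*t^3 + 46*t^2 - 8*t*z^2 + 84*t + z*(-24*t^2 - 4*t)
(3) = -24*n^2 - 34*n - 12
(4) = -2*c^2 + 8*c - 24*s^2 + s*(19*c - 51) - 6
(5) = -5*w^2 - 6*w + 27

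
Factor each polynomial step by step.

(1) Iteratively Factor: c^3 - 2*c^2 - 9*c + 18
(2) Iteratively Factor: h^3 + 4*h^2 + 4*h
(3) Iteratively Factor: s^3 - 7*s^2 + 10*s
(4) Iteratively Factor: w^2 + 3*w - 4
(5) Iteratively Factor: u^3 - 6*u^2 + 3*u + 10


(1) = (c + 3)*(c^2 - 5*c + 6) = (c - 3)*(c + 3)*(c - 2)
(2) = (h)*(h^2 + 4*h + 4) = h*(h + 2)*(h + 2)
(3) = (s - 2)*(s^2 - 5*s) = (s - 5)*(s - 2)*(s)
(4) = (w - 1)*(w + 4)
(5) = (u + 1)*(u^2 - 7*u + 10) = (u - 2)*(u + 1)*(u - 5)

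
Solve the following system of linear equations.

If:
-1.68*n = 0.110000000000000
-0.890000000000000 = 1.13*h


Then:
h = -0.79
n = -0.07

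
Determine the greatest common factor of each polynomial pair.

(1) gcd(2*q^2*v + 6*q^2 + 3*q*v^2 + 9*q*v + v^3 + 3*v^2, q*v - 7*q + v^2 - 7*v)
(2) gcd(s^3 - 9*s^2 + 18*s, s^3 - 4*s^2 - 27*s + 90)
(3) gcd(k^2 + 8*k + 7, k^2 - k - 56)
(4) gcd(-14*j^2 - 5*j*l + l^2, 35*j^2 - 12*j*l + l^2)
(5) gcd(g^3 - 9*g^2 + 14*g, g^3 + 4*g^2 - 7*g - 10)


(1) = gcd((q + v)*(2*q + v)*(v + 3), (q + v)*(v - 7)) = q + v
(2) = s^2 - 9*s + 18
(3) = gcd((k + 1)*(k + 7), (k - 8)*(k + 7)) = k + 7
(4) = 7*j - l
(5) = g - 2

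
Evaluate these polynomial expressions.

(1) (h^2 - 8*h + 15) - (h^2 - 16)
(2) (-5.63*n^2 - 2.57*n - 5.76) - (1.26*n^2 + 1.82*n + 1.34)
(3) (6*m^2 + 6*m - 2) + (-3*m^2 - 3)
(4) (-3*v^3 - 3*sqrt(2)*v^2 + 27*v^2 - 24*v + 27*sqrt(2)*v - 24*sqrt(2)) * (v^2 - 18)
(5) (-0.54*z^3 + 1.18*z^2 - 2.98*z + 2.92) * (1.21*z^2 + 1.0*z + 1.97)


(1) = 31 - 8*h
(2) = -6.89*n^2 - 4.39*n - 7.1
(3) = 3*m^2 + 6*m - 5
(4) = -3*v^5 - 3*sqrt(2)*v^4 + 27*v^4 + 30*v^3 + 27*sqrt(2)*v^3 - 486*v^2 + 30*sqrt(2)*v^2 - 486*sqrt(2)*v + 432*v + 432*sqrt(2)
(5) = -0.6534*z^5 + 0.8878*z^4 - 3.4896*z^3 + 2.8778*z^2 - 2.9506*z + 5.7524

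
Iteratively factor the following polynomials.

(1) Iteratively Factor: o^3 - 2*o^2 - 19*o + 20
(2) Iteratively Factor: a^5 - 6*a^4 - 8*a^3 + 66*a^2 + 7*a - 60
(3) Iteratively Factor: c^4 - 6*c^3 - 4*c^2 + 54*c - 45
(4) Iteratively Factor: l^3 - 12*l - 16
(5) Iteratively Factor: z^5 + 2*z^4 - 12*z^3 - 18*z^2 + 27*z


(1) = (o + 4)*(o^2 - 6*o + 5) = (o - 5)*(o + 4)*(o - 1)
(2) = (a - 1)*(a^4 - 5*a^3 - 13*a^2 + 53*a + 60) = (a - 5)*(a - 1)*(a^3 - 13*a - 12) = (a - 5)*(a - 4)*(a - 1)*(a^2 + 4*a + 3) = (a - 5)*(a - 4)*(a - 1)*(a + 3)*(a + 1)
(3) = (c + 3)*(c^3 - 9*c^2 + 23*c - 15) = (c - 1)*(c + 3)*(c^2 - 8*c + 15) = (c - 5)*(c - 1)*(c + 3)*(c - 3)
(4) = (l + 2)*(l^2 - 2*l - 8) = (l + 2)^2*(l - 4)
(5) = (z)*(z^4 + 2*z^3 - 12*z^2 - 18*z + 27) = z*(z + 3)*(z^3 - z^2 - 9*z + 9) = z*(z - 3)*(z + 3)*(z^2 + 2*z - 3) = z*(z - 3)*(z + 3)^2*(z - 1)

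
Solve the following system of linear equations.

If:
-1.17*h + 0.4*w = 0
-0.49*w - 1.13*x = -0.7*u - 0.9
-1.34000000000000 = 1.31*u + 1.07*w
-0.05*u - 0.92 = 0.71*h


Then:
h = -1.47
u = 2.49
w = -4.30
x = 4.21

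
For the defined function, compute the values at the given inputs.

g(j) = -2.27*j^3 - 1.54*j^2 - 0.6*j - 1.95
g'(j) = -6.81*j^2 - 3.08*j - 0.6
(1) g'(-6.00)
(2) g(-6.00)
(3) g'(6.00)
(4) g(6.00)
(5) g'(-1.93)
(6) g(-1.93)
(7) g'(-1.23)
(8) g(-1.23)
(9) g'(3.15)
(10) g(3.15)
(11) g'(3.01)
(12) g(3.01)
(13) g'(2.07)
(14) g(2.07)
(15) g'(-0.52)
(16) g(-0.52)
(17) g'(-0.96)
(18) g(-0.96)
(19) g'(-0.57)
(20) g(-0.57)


(1) = -227.28
(2) = 436.53
(3) = -264.24
(4) = -551.31
(5) = -20.02
(6) = 9.79
(7) = -7.11
(8) = 0.68
(9) = -77.87
(10) = -90.07
(11) = -71.57
(12) = -79.61
(13) = -36.16
(14) = -29.93
(15) = -0.84
(16) = -1.74
(17) = -3.92
(18) = -0.78
(19) = -1.06
(20) = -1.69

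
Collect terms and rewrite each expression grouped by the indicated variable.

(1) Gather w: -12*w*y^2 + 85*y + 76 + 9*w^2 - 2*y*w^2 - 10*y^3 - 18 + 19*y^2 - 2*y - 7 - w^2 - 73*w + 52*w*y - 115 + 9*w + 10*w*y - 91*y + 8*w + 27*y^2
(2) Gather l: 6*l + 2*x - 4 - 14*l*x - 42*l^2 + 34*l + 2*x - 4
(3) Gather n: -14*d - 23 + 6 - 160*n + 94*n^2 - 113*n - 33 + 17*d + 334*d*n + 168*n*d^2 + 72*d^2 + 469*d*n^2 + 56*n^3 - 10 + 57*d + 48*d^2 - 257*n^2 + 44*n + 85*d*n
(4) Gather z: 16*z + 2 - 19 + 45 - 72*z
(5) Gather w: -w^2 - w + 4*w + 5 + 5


(1) = w^2*(8 - 2*y) + w*(-12*y^2 + 62*y - 56) - 10*y^3 + 46*y^2 - 8*y - 64
(2) = -42*l^2 + l*(40 - 14*x) + 4*x - 8
(3) = 120*d^2 + 60*d + 56*n^3 + n^2*(469*d - 163) + n*(168*d^2 + 419*d - 229) - 60
(4) = 28 - 56*z
(5) = -w^2 + 3*w + 10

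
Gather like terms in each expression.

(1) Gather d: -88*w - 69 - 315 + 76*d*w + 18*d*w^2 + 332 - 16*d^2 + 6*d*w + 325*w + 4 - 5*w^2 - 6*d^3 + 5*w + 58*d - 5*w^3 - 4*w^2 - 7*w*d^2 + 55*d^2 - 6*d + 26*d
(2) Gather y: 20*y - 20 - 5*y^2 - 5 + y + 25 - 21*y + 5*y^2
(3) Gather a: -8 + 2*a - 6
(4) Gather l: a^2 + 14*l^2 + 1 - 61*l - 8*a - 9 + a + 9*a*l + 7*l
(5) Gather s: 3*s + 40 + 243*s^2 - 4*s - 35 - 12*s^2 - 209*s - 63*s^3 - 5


(1) = -6*d^3 + d^2*(39 - 7*w) + d*(18*w^2 + 82*w + 78) - 5*w^3 - 9*w^2 + 242*w - 48
(2) = 0
(3) = 2*a - 14
(4) = a^2 - 7*a + 14*l^2 + l*(9*a - 54) - 8
(5) = -63*s^3 + 231*s^2 - 210*s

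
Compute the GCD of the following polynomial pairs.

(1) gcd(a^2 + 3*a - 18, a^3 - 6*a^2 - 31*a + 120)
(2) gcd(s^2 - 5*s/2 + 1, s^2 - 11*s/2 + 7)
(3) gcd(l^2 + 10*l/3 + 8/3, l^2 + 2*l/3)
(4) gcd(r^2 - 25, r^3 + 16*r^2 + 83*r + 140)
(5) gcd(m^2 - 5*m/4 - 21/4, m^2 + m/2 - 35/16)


(1) = a - 3
(2) = gcd((s - 2)*(s - 1/2), (s - 7/2)*(s - 2)) = s - 2
(3) = gcd((l + 4/3)*(l + 2), l*(l + 2/3)) = 1
(4) = gcd((r - 5)*(r + 5), (r + 4)*(r + 5)*(r + 7)) = r + 5
(5) = m + 7/4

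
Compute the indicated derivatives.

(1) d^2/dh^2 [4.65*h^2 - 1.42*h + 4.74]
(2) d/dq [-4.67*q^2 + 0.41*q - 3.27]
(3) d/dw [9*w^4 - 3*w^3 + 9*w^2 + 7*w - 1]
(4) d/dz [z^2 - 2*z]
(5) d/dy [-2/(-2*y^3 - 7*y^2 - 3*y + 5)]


(1) = 9.30000000000000
(2) = 0.41 - 9.34*q
(3) = 36*w^3 - 9*w^2 + 18*w + 7
(4) = 2*z - 2
(5) = 2*(-6*y^2 - 14*y - 3)/(2*y^3 + 7*y^2 + 3*y - 5)^2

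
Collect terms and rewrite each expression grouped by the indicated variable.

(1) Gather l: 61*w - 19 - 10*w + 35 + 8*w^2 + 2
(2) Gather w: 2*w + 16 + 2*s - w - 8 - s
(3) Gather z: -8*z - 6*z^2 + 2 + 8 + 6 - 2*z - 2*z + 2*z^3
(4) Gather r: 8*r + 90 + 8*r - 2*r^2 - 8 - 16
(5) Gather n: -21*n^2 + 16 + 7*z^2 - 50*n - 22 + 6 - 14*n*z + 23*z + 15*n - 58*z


(1) = 8*w^2 + 51*w + 18
(2) = s + w + 8
(3) = 2*z^3 - 6*z^2 - 12*z + 16
(4) = -2*r^2 + 16*r + 66
(5) = -21*n^2 + n*(-14*z - 35) + 7*z^2 - 35*z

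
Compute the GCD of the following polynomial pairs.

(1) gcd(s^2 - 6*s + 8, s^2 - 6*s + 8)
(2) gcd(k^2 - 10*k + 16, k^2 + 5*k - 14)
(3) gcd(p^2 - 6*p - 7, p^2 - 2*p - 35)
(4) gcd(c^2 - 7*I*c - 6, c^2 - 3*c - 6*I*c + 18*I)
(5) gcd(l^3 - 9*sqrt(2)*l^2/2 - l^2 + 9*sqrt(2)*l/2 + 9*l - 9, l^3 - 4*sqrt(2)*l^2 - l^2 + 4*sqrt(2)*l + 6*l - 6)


(1) = gcd((s - 4)*(s - 2), (s - 4)*(s - 2)) = s^2 - 6*s + 8
(2) = gcd((k - 8)*(k - 2), (k - 2)*(k + 7)) = k - 2
(3) = gcd((p - 7)*(p + 1), (p - 7)*(p + 5)) = p - 7
(4) = c - 6*I
(5) = gcd((l - 1)*(l - 3*sqrt(2))*(l - 3*sqrt(2)/2), (l - 1)*(l - 3*sqrt(2))*(l - sqrt(2))) = l^2 + l*(-3*sqrt(2) - 1) + 3*sqrt(2)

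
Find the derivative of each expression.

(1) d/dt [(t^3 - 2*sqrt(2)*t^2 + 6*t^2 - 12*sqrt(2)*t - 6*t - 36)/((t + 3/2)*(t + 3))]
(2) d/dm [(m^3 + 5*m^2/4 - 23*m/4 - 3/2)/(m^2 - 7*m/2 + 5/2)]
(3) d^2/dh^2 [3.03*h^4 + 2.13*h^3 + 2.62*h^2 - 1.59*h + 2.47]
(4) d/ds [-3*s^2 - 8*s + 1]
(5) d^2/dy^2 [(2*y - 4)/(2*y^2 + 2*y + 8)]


(1) = 2*(2*t^4 + 18*t^3 + 6*sqrt(2)*t^2 + 93*t^2 - 36*sqrt(2)*t + 252*t - 108*sqrt(2) + 270)/(4*t^4 + 36*t^3 + 117*t^2 + 162*t + 81)
(2) = (8*m^4 - 56*m^3 + 71*m^2 + 74*m - 157)/(2*(4*m^4 - 28*m^3 + 69*m^2 - 70*m + 25))
(3) = 36.36*h^2 + 12.78*h + 5.24
(4) = -6*s - 8
(5) = 2*((1 - 3*y)*(y^2 + y + 4) + (y - 2)*(2*y + 1)^2)/(y^2 + y + 4)^3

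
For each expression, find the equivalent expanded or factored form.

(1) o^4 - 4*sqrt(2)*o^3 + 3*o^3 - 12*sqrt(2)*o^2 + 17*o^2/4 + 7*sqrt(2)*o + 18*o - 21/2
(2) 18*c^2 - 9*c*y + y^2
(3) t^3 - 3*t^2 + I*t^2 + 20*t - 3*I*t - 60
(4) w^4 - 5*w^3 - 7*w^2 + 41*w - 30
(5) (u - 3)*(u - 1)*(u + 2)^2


(1) = (o - 1/2)*(o + 7/2)*(o - 3*sqrt(2))*(o - sqrt(2))
(2) = (-6*c + y)*(-3*c + y)
(3) = (t - 3)*(t - 4*I)*(t + 5*I)
(4) = (w - 5)*(w - 2)*(w - 1)*(w + 3)
(5) = u^4 - 9*u^2 - 4*u + 12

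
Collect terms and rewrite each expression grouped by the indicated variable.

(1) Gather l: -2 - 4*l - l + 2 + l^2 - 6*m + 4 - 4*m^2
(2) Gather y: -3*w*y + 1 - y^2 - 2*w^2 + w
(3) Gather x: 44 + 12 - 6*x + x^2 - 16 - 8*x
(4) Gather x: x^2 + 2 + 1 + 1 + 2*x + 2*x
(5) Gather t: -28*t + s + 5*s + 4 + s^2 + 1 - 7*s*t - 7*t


(1) = l^2 - 5*l - 4*m^2 - 6*m + 4
(2) = -2*w^2 - 3*w*y + w - y^2 + 1
(3) = x^2 - 14*x + 40
(4) = x^2 + 4*x + 4
(5) = s^2 + 6*s + t*(-7*s - 35) + 5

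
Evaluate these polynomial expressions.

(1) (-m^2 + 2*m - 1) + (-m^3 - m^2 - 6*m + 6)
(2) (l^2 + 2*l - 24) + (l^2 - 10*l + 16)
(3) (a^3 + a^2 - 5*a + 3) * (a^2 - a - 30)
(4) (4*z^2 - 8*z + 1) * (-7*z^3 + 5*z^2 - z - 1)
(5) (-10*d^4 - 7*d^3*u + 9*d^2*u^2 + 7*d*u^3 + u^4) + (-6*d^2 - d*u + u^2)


(1) = -m^3 - 2*m^2 - 4*m + 5
(2) = 2*l^2 - 8*l - 8
(3) = a^5 - 36*a^3 - 22*a^2 + 147*a - 90
(4) = -28*z^5 + 76*z^4 - 51*z^3 + 9*z^2 + 7*z - 1
(5) = -10*d^4 - 7*d^3*u + 9*d^2*u^2 - 6*d^2 + 7*d*u^3 - d*u + u^4 + u^2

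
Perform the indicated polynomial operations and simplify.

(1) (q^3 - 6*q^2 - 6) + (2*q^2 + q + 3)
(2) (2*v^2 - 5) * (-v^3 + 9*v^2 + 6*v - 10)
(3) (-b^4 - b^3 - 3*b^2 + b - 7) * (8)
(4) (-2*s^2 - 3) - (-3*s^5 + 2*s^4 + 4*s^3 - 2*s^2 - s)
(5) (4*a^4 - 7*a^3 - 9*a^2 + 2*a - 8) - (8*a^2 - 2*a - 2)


(1) = q^3 - 4*q^2 + q - 3
(2) = -2*v^5 + 18*v^4 + 17*v^3 - 65*v^2 - 30*v + 50
(3) = -8*b^4 - 8*b^3 - 24*b^2 + 8*b - 56
(4) = 3*s^5 - 2*s^4 - 4*s^3 + s - 3
(5) = 4*a^4 - 7*a^3 - 17*a^2 + 4*a - 6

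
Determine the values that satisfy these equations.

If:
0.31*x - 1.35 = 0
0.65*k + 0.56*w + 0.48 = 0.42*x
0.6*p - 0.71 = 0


Then:
k = 2.07543424317618 - 0.861538461538462*w
p = 1.18
x = 4.35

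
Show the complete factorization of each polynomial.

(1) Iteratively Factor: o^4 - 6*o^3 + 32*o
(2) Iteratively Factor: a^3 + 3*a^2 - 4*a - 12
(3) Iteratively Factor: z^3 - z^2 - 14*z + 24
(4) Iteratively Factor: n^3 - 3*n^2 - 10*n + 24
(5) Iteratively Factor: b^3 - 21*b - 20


(1) = (o - 4)*(o^3 - 2*o^2 - 8*o) = (o - 4)*(o + 2)*(o^2 - 4*o) = (o - 4)^2*(o + 2)*(o)
(2) = (a + 3)*(a^2 - 4) = (a + 2)*(a + 3)*(a - 2)
(3) = (z + 4)*(z^2 - 5*z + 6) = (z - 2)*(z + 4)*(z - 3)
(4) = (n - 2)*(n^2 - n - 12) = (n - 4)*(n - 2)*(n + 3)
(5) = (b + 4)*(b^2 - 4*b - 5) = (b - 5)*(b + 4)*(b + 1)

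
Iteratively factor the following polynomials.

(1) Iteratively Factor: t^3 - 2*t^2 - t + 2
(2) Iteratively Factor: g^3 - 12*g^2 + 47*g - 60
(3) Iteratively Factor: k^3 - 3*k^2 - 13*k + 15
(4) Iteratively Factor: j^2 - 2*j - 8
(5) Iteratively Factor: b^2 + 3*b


(1) = (t - 2)*(t^2 - 1) = (t - 2)*(t - 1)*(t + 1)
(2) = (g - 4)*(g^2 - 8*g + 15) = (g - 4)*(g - 3)*(g - 5)
(3) = (k + 3)*(k^2 - 6*k + 5) = (k - 1)*(k + 3)*(k - 5)
(4) = (j - 4)*(j + 2)
(5) = (b)*(b + 3)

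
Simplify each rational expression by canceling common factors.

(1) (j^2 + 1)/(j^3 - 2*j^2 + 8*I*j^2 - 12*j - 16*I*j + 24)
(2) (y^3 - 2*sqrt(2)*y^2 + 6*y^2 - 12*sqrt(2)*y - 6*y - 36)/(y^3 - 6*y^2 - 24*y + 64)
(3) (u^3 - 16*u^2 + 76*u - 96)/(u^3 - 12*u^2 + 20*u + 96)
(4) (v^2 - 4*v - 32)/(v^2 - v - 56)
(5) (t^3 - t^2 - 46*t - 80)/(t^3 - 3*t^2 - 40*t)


(1) = (j^2 + 1)/(j^3 + j^2*(-2 + 8*I) + j*(-12 - 16*I) + 24)
(2) = (y^3 + y^2*(6 - 2*sqrt(2)) + y*(-12*sqrt(2) - 6) - 36)/(y^3 - 6*y^2 - 24*y + 64)
(3) = (u - 2)/(u + 2)
(4) = (v + 4)/(v + 7)
(5) = (t + 2)/t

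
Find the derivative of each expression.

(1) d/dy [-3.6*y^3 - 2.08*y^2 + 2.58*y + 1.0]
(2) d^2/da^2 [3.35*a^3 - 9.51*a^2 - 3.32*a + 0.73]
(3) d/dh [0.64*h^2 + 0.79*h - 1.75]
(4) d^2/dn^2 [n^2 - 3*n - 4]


(1) = -10.8*y^2 - 4.16*y + 2.58
(2) = 20.1*a - 19.02
(3) = 1.28*h + 0.79
(4) = 2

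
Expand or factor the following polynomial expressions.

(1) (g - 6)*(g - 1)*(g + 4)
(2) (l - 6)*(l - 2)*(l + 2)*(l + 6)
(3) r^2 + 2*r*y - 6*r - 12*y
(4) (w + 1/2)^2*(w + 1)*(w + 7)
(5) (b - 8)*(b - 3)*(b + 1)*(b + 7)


(1) = g^3 - 3*g^2 - 22*g + 24
(2) = l^4 - 40*l^2 + 144
(3) = (r - 6)*(r + 2*y)
(4) = w^4 + 9*w^3 + 61*w^2/4 + 9*w + 7/4
(5) = b^4 - 3*b^3 - 57*b^2 + 115*b + 168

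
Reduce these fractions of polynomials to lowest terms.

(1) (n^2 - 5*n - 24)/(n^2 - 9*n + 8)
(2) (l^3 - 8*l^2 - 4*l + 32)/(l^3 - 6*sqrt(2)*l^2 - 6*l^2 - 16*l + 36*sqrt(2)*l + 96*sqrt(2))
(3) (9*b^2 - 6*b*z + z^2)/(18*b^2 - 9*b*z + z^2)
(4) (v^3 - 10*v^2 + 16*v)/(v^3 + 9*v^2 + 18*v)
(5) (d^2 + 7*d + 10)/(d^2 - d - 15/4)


(1) = (n + 3)/(n - 1)
(2) = (l - 2)/(l - 6*sqrt(2))
(3) = (-3*b + z)/(-6*b + z)
(4) = (v^2 - 10*v + 16)/(v^2 + 9*v + 18)
(5) = (4*d^2 + 28*d + 40)/(4*d^2 - 4*d - 15)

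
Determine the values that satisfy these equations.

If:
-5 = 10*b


Then:
b = -1/2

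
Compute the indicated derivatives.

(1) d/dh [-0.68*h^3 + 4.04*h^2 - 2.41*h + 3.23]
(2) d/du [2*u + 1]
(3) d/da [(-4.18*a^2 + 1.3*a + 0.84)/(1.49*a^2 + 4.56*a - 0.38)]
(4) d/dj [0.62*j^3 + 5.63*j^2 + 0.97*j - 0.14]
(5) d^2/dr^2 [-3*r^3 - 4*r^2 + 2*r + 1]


(1) = -2.04*h^2 + 8.08*h - 2.41
(2) = 2
(3) = (-20.9978*a^2 + 0.6736*a - 4.3244)/(2.2201*a^4 + 13.5888*a^3 + 19.6612*a^2 - 3.4656*a + 0.1444)
(4) = 1.86*j^2 + 11.26*j + 0.97
(5) = -18*r - 8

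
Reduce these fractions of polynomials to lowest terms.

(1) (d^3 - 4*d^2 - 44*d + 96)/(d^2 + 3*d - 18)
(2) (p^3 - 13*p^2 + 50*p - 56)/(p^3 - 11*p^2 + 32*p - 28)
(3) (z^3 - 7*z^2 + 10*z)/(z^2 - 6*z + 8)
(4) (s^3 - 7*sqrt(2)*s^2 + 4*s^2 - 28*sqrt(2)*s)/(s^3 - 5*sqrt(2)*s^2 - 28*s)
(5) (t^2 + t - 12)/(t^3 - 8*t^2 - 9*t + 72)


(1) = (d^2 - 10*d + 16)/(d - 3)
(2) = (p - 4)/(p - 2)
(3) = (z^2 - 5*z)/(z - 4)
(4) = (s + 4)/(s + 2*sqrt(2))
(5) = (t + 4)/(t^2 - 5*t - 24)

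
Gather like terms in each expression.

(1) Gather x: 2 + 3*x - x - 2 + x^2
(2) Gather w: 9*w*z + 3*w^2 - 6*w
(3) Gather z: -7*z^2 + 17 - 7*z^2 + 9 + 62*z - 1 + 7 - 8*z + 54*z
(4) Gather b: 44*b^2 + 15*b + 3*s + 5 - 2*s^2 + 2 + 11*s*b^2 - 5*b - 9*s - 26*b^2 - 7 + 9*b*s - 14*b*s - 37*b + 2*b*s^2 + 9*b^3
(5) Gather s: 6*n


(1) = x^2 + 2*x
(2) = 3*w^2 + w*(9*z - 6)
(3) = -14*z^2 + 108*z + 32
(4) = 9*b^3 + b^2*(11*s + 18) + b*(2*s^2 - 5*s - 27) - 2*s^2 - 6*s
(5) = 6*n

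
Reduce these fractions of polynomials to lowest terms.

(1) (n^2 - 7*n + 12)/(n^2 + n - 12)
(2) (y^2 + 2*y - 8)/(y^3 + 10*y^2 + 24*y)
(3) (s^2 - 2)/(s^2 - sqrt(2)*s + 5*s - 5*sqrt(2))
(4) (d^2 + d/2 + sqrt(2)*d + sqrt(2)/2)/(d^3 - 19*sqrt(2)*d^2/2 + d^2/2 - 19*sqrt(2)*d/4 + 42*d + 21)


(1) = (n - 4)/(n + 4)
(2) = (y - 2)/(y^2 + 6*y)
(3) = (s + sqrt(2))/(s + 5)
(4) = (8*d + 8*sqrt(2))/(8*d^2 - 76*sqrt(2)*d + 336)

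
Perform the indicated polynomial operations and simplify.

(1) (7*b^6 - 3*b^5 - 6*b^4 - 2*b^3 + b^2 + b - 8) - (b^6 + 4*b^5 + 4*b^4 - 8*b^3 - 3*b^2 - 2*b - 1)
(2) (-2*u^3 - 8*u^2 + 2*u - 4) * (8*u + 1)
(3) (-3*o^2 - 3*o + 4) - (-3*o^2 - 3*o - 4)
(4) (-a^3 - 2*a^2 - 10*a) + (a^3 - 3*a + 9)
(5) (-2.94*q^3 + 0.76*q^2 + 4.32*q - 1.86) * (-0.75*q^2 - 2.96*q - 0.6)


(1) = 6*b^6 - 7*b^5 - 10*b^4 + 6*b^3 + 4*b^2 + 3*b - 7
(2) = -16*u^4 - 66*u^3 + 8*u^2 - 30*u - 4
(3) = 8
(4) = -2*a^2 - 13*a + 9
(5) = 2.205*q^5 + 8.1324*q^4 - 3.7256*q^3 - 11.8482*q^2 + 2.9136*q + 1.116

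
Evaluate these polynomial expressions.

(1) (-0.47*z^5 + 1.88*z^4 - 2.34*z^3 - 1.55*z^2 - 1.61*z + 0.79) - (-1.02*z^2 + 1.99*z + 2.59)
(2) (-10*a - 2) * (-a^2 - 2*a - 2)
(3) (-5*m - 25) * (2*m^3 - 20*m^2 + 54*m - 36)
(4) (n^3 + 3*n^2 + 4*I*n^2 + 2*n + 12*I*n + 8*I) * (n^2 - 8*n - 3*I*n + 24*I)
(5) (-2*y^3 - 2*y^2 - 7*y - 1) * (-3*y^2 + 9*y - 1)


(1) = -0.47*z^5 + 1.88*z^4 - 2.34*z^3 - 0.53*z^2 - 3.6*z - 1.8
(2) = 10*a^3 + 22*a^2 + 24*a + 4
(3) = -10*m^4 + 50*m^3 + 230*m^2 - 1170*m + 900
(4) = n^5 - 5*n^4 + I*n^4 - 10*n^3 - 5*I*n^3 - 76*n^2 - 22*I*n^2 - 264*n - 16*I*n - 192
(5) = 6*y^5 - 12*y^4 + 5*y^3 - 58*y^2 - 2*y + 1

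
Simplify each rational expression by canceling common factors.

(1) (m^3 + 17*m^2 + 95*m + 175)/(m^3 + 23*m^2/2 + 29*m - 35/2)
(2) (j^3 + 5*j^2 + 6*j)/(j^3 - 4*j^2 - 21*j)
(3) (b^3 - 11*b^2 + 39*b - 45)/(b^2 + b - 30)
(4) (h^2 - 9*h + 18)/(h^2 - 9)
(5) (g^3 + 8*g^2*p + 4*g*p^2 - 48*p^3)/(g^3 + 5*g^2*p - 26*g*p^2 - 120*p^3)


(1) = (2*m + 10)/(2*m - 1)
(2) = (j + 2)/(j - 7)
(3) = (b^2 - 6*b + 9)/(b + 6)
(4) = (h - 6)/(h + 3)
(5) = (-g + 2*p)/(-g + 5*p)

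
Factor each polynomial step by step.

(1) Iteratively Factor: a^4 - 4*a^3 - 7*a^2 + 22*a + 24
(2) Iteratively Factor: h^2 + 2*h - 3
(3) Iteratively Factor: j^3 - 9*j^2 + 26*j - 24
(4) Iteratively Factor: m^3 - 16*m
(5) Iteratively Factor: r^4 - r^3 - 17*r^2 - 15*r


(1) = (a - 3)*(a^3 - a^2 - 10*a - 8) = (a - 3)*(a + 2)*(a^2 - 3*a - 4) = (a - 4)*(a - 3)*(a + 2)*(a + 1)
(2) = (h + 3)*(h - 1)
(3) = (j - 3)*(j^2 - 6*j + 8) = (j - 4)*(j - 3)*(j - 2)
(4) = (m - 4)*(m^2 + 4*m) = m*(m - 4)*(m + 4)
(5) = (r + 3)*(r^3 - 4*r^2 - 5*r) = r*(r + 3)*(r^2 - 4*r - 5) = r*(r + 1)*(r + 3)*(r - 5)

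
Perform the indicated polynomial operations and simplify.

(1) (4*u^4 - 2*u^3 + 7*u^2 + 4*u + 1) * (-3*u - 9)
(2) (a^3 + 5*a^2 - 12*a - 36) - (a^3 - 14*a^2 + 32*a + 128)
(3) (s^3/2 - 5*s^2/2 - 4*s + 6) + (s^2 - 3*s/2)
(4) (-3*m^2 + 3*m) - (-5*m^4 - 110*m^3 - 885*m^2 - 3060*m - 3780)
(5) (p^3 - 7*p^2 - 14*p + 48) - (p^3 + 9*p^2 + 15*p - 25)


(1) = -12*u^5 - 30*u^4 - 3*u^3 - 75*u^2 - 39*u - 9
(2) = 19*a^2 - 44*a - 164
(3) = s^3/2 - 3*s^2/2 - 11*s/2 + 6
(4) = 5*m^4 + 110*m^3 + 882*m^2 + 3063*m + 3780
(5) = -16*p^2 - 29*p + 73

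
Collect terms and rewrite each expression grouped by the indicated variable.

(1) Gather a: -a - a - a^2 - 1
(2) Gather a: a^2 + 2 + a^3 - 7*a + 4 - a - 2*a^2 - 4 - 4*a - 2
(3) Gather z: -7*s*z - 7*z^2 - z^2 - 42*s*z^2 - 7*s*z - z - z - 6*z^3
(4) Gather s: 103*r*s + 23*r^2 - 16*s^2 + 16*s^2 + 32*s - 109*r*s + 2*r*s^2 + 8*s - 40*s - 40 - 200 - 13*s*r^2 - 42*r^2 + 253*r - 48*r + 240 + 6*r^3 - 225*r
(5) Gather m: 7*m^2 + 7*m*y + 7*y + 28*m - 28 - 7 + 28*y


(1) = -a^2 - 2*a - 1
(2) = a^3 - a^2 - 12*a
(3) = -6*z^3 + z^2*(-42*s - 8) + z*(-14*s - 2)
(4) = 6*r^3 - 19*r^2 + 2*r*s^2 - 20*r + s*(-13*r^2 - 6*r)
(5) = 7*m^2 + m*(7*y + 28) + 35*y - 35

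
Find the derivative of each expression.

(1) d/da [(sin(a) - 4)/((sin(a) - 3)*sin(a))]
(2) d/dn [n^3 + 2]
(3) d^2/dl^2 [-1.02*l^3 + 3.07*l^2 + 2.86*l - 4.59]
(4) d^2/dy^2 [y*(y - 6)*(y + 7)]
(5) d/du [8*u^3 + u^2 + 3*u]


(1) = (-cos(a) + 8/tan(a) - 12*cos(a)/sin(a)^2)/(sin(a) - 3)^2
(2) = 3*n^2
(3) = 6.14 - 6.12*l
(4) = 6*y + 2
(5) = 24*u^2 + 2*u + 3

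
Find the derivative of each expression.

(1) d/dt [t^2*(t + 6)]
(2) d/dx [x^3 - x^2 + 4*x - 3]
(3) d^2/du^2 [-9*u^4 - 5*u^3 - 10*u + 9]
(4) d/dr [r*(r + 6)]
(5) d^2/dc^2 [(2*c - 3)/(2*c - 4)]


(1) = 3*t*(t + 4)
(2) = 3*x^2 - 2*x + 4
(3) = 6*u*(-18*u - 5)
(4) = 2*r + 6
(5) = (c - 2)^(-3)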